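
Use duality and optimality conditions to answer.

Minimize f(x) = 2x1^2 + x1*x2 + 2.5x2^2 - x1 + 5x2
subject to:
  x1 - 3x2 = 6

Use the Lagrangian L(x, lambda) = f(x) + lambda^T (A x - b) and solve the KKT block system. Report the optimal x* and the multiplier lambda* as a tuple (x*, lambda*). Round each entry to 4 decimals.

Form the Lagrangian:
  L(x, lambda) = (1/2) x^T Q x + c^T x + lambda^T (A x - b)
Stationarity (grad_x L = 0): Q x + c + A^T lambda = 0.
Primal feasibility: A x = b.

This gives the KKT block system:
  [ Q   A^T ] [ x     ]   [-c ]
  [ A    0  ] [ lambda ] = [ b ]

Solving the linear system:
  x*      = (0.8936, -1.7021)
  lambda* = (-0.8723)
  f(x*)   = -2.0851

x* = (0.8936, -1.7021), lambda* = (-0.8723)


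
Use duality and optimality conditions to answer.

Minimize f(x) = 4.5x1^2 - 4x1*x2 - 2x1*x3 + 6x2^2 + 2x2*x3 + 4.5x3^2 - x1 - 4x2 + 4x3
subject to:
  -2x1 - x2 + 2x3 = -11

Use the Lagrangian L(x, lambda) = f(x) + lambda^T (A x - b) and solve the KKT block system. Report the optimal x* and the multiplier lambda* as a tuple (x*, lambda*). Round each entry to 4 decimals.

Form the Lagrangian:
  L(x, lambda) = (1/2) x^T Q x + c^T x + lambda^T (A x - b)
Stationarity (grad_x L = 0): Q x + c + A^T lambda = 0.
Primal feasibility: A x = b.

This gives the KKT block system:
  [ Q   A^T ] [ x     ]   [-c ]
  [ A    0  ] [ lambda ] = [ b ]

Solving the linear system:
  x*      = (2.3097, 2.1099, -2.1354)
  lambda* = (7.8091)
  f(x*)   = 33.3047

x* = (2.3097, 2.1099, -2.1354), lambda* = (7.8091)


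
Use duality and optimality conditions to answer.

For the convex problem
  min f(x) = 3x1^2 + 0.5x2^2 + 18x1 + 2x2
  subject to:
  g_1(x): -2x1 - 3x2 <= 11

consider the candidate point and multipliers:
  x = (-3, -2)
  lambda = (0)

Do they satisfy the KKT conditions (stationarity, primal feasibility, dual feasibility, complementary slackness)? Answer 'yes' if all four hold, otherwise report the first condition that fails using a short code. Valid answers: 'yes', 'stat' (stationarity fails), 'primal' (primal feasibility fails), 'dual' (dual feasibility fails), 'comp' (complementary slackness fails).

Gradient of f: grad f(x) = Q x + c = (0, 0)
Constraint values g_i(x) = a_i^T x - b_i:
  g_1((-3, -2)) = 1
Stationarity residual: grad f(x) + sum_i lambda_i a_i = (0, 0)
  -> stationarity OK
Primal feasibility (all g_i <= 0): FAILS
Dual feasibility (all lambda_i >= 0): OK
Complementary slackness (lambda_i * g_i(x) = 0 for all i): OK

Verdict: the first failing condition is primal_feasibility -> primal.

primal


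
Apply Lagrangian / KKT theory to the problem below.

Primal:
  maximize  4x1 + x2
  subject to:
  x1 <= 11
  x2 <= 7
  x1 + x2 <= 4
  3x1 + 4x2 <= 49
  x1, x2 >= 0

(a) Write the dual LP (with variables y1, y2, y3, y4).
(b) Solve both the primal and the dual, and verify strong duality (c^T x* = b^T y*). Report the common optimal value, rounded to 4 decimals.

The standard primal-dual pair for 'max c^T x s.t. A x <= b, x >= 0' is:
  Dual:  min b^T y  s.t.  A^T y >= c,  y >= 0.

So the dual LP is:
  minimize  11y1 + 7y2 + 4y3 + 49y4
  subject to:
    y1 + y3 + 3y4 >= 4
    y2 + y3 + 4y4 >= 1
    y1, y2, y3, y4 >= 0

Solving the primal: x* = (4, 0).
  primal value c^T x* = 16.
Solving the dual: y* = (0, 0, 4, 0).
  dual value b^T y* = 16.
Strong duality: c^T x* = b^T y*. Confirmed.

16


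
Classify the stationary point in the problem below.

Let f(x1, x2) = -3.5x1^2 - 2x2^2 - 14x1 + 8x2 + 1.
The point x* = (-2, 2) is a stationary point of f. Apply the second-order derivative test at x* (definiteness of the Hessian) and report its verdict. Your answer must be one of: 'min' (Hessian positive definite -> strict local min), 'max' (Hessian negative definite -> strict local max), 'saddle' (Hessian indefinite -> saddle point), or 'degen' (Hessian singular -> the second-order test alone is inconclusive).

Compute the Hessian H = grad^2 f:
  H = [[-7, 0], [0, -4]]
Verify stationarity: grad f(x*) = H x* + g = (0, 0).
Eigenvalues of H: -7, -4.
Both eigenvalues < 0, so H is negative definite -> x* is a strict local max.

max


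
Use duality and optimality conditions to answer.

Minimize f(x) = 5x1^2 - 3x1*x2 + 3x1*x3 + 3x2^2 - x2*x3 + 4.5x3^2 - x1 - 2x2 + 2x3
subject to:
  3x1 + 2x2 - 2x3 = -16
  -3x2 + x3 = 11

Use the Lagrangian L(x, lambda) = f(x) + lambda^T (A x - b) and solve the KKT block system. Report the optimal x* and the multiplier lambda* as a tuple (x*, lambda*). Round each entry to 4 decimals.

Form the Lagrangian:
  L(x, lambda) = (1/2) x^T Q x + c^T x + lambda^T (A x - b)
Stationarity (grad_x L = 0): Q x + c + A^T lambda = 0.
Primal feasibility: A x = b.

This gives the KKT block system:
  [ Q   A^T ] [ x     ]   [-c ]
  [ A    0  ] [ lambda ] = [ b ]

Solving the linear system:
  x*      = (-2.3136, -3.2352, 1.2943)
  lambda* = (3.516, -2.9109)
  f(x*)   = 49.8243

x* = (-2.3136, -3.2352, 1.2943), lambda* = (3.516, -2.9109)


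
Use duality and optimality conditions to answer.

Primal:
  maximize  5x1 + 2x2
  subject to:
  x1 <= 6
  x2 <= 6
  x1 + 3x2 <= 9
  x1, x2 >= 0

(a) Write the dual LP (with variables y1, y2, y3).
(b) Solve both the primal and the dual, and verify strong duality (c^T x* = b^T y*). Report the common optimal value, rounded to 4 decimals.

The standard primal-dual pair for 'max c^T x s.t. A x <= b, x >= 0' is:
  Dual:  min b^T y  s.t.  A^T y >= c,  y >= 0.

So the dual LP is:
  minimize  6y1 + 6y2 + 9y3
  subject to:
    y1 + y3 >= 5
    y2 + 3y3 >= 2
    y1, y2, y3 >= 0

Solving the primal: x* = (6, 1).
  primal value c^T x* = 32.
Solving the dual: y* = (4.3333, 0, 0.6667).
  dual value b^T y* = 32.
Strong duality: c^T x* = b^T y*. Confirmed.

32


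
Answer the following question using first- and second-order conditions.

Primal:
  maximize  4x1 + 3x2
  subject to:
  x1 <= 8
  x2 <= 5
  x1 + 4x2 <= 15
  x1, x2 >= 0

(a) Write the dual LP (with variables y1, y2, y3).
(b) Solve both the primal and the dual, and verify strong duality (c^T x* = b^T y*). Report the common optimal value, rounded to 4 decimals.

The standard primal-dual pair for 'max c^T x s.t. A x <= b, x >= 0' is:
  Dual:  min b^T y  s.t.  A^T y >= c,  y >= 0.

So the dual LP is:
  minimize  8y1 + 5y2 + 15y3
  subject to:
    y1 + y3 >= 4
    y2 + 4y3 >= 3
    y1, y2, y3 >= 0

Solving the primal: x* = (8, 1.75).
  primal value c^T x* = 37.25.
Solving the dual: y* = (3.25, 0, 0.75).
  dual value b^T y* = 37.25.
Strong duality: c^T x* = b^T y*. Confirmed.

37.25


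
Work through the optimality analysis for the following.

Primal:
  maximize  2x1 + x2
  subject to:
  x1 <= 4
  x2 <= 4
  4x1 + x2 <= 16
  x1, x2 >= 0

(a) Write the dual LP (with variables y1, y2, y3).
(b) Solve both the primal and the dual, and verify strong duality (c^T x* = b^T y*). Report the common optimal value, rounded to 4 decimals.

The standard primal-dual pair for 'max c^T x s.t. A x <= b, x >= 0' is:
  Dual:  min b^T y  s.t.  A^T y >= c,  y >= 0.

So the dual LP is:
  minimize  4y1 + 4y2 + 16y3
  subject to:
    y1 + 4y3 >= 2
    y2 + y3 >= 1
    y1, y2, y3 >= 0

Solving the primal: x* = (3, 4).
  primal value c^T x* = 10.
Solving the dual: y* = (0, 0.5, 0.5).
  dual value b^T y* = 10.
Strong duality: c^T x* = b^T y*. Confirmed.

10


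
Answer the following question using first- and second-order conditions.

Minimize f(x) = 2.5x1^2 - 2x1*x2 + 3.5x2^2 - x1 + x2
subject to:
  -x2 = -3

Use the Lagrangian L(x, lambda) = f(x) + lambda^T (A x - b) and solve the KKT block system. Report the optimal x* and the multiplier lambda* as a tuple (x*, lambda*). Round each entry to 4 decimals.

Form the Lagrangian:
  L(x, lambda) = (1/2) x^T Q x + c^T x + lambda^T (A x - b)
Stationarity (grad_x L = 0): Q x + c + A^T lambda = 0.
Primal feasibility: A x = b.

This gives the KKT block system:
  [ Q   A^T ] [ x     ]   [-c ]
  [ A    0  ] [ lambda ] = [ b ]

Solving the linear system:
  x*      = (1.4, 3)
  lambda* = (19.2)
  f(x*)   = 29.6

x* = (1.4, 3), lambda* = (19.2)


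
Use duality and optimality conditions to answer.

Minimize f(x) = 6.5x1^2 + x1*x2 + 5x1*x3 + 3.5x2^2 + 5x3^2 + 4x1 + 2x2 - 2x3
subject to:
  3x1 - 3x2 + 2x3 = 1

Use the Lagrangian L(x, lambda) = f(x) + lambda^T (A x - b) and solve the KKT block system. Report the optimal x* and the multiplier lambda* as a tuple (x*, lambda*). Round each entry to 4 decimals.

Form the Lagrangian:
  L(x, lambda) = (1/2) x^T Q x + c^T x + lambda^T (A x - b)
Stationarity (grad_x L = 0): Q x + c + A^T lambda = 0.
Primal feasibility: A x = b.

This gives the KKT block system:
  [ Q   A^T ] [ x     ]   [-c ]
  [ A    0  ] [ lambda ] = [ b ]

Solving the linear system:
  x*      = (-0.367, -0.3945, 0.4587)
  lambda* = (-0.3761)
  f(x*)   = -1.3991

x* = (-0.367, -0.3945, 0.4587), lambda* = (-0.3761)


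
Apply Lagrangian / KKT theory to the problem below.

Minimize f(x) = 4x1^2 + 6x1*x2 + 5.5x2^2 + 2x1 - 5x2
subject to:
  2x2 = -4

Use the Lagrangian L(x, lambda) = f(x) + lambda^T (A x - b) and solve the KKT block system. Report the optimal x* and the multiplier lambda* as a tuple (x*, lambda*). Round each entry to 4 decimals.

Form the Lagrangian:
  L(x, lambda) = (1/2) x^T Q x + c^T x + lambda^T (A x - b)
Stationarity (grad_x L = 0): Q x + c + A^T lambda = 0.
Primal feasibility: A x = b.

This gives the KKT block system:
  [ Q   A^T ] [ x     ]   [-c ]
  [ A    0  ] [ lambda ] = [ b ]

Solving the linear system:
  x*      = (1.25, -2)
  lambda* = (9.75)
  f(x*)   = 25.75

x* = (1.25, -2), lambda* = (9.75)


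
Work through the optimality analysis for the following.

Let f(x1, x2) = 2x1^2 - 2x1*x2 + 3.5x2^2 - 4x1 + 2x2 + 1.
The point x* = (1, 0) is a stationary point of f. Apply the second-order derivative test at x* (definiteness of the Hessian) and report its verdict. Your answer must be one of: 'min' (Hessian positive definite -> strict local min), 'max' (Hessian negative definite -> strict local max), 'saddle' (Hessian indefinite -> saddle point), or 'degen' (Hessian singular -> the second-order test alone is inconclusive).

Compute the Hessian H = grad^2 f:
  H = [[4, -2], [-2, 7]]
Verify stationarity: grad f(x*) = H x* + g = (0, 0).
Eigenvalues of H: 3, 8.
Both eigenvalues > 0, so H is positive definite -> x* is a strict local min.

min


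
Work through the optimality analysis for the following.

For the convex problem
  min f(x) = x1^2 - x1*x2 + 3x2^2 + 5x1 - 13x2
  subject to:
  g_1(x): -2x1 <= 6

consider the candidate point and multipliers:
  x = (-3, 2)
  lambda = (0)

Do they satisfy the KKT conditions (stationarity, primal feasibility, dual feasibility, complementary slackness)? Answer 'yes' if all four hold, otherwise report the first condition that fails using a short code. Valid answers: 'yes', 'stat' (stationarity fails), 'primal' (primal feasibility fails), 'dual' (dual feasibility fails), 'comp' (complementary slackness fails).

Gradient of f: grad f(x) = Q x + c = (-3, 2)
Constraint values g_i(x) = a_i^T x - b_i:
  g_1((-3, 2)) = 0
Stationarity residual: grad f(x) + sum_i lambda_i a_i = (-3, 2)
  -> stationarity FAILS
Primal feasibility (all g_i <= 0): OK
Dual feasibility (all lambda_i >= 0): OK
Complementary slackness (lambda_i * g_i(x) = 0 for all i): OK

Verdict: the first failing condition is stationarity -> stat.

stat


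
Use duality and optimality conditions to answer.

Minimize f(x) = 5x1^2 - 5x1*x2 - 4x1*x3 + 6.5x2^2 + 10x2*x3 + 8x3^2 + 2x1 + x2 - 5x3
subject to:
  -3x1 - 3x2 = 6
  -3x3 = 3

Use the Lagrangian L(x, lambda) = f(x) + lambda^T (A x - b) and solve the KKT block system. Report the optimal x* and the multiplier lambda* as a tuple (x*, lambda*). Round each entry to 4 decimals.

Form the Lagrangian:
  L(x, lambda) = (1/2) x^T Q x + c^T x + lambda^T (A x - b)
Stationarity (grad_x L = 0): Q x + c + A^T lambda = 0.
Primal feasibility: A x = b.

This gives the KKT block system:
  [ Q   A^T ] [ x     ]   [-c ]
  [ A    0  ] [ lambda ] = [ b ]

Solving the linear system:
  x*      = (-1.5455, -0.4545, -1)
  lambda* = (-2.3939, -6.4545)
  f(x*)   = 17.5909

x* = (-1.5455, -0.4545, -1), lambda* = (-2.3939, -6.4545)


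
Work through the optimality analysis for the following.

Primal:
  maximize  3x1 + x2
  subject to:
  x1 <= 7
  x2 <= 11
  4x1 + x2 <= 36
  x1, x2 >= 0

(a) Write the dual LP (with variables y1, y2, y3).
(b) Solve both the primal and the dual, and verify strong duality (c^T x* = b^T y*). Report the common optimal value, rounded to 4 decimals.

The standard primal-dual pair for 'max c^T x s.t. A x <= b, x >= 0' is:
  Dual:  min b^T y  s.t.  A^T y >= c,  y >= 0.

So the dual LP is:
  minimize  7y1 + 11y2 + 36y3
  subject to:
    y1 + 4y3 >= 3
    y2 + y3 >= 1
    y1, y2, y3 >= 0

Solving the primal: x* = (6.25, 11).
  primal value c^T x* = 29.75.
Solving the dual: y* = (0, 0.25, 0.75).
  dual value b^T y* = 29.75.
Strong duality: c^T x* = b^T y*. Confirmed.

29.75


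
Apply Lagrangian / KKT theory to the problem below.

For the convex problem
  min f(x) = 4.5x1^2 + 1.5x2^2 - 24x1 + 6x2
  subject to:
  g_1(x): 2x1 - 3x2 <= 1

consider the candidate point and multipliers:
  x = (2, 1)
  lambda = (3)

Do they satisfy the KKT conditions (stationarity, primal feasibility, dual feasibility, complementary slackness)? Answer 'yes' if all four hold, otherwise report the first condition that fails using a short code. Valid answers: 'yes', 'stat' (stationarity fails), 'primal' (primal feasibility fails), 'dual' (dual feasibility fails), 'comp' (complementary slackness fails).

Gradient of f: grad f(x) = Q x + c = (-6, 9)
Constraint values g_i(x) = a_i^T x - b_i:
  g_1((2, 1)) = 0
Stationarity residual: grad f(x) + sum_i lambda_i a_i = (0, 0)
  -> stationarity OK
Primal feasibility (all g_i <= 0): OK
Dual feasibility (all lambda_i >= 0): OK
Complementary slackness (lambda_i * g_i(x) = 0 for all i): OK

Verdict: yes, KKT holds.

yes


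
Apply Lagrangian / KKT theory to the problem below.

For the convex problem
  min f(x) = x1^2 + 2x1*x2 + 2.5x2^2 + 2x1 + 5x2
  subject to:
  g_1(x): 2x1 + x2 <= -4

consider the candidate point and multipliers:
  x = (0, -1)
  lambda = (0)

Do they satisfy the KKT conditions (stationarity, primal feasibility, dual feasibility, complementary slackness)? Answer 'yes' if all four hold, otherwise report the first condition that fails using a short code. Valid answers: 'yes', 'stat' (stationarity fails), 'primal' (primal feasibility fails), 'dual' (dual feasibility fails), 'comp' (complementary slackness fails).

Gradient of f: grad f(x) = Q x + c = (0, 0)
Constraint values g_i(x) = a_i^T x - b_i:
  g_1((0, -1)) = 3
Stationarity residual: grad f(x) + sum_i lambda_i a_i = (0, 0)
  -> stationarity OK
Primal feasibility (all g_i <= 0): FAILS
Dual feasibility (all lambda_i >= 0): OK
Complementary slackness (lambda_i * g_i(x) = 0 for all i): OK

Verdict: the first failing condition is primal_feasibility -> primal.

primal


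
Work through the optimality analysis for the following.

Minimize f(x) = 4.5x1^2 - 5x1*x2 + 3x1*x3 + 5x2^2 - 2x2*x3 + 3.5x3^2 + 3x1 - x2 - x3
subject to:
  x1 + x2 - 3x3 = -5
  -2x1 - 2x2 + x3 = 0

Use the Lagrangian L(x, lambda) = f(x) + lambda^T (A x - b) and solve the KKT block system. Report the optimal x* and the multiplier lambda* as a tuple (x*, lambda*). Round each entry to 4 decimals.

Form the Lagrangian:
  L(x, lambda) = (1/2) x^T Q x + c^T x + lambda^T (A x - b)
Stationarity (grad_x L = 0): Q x + c + A^T lambda = 0.
Primal feasibility: A x = b.

This gives the KKT block system:
  [ Q   A^T ] [ x     ]   [-c ]
  [ A    0  ] [ lambda ] = [ b ]

Solving the linear system:
  x*      = (0.0345, 0.9655, 2)
  lambda* = (5.3655, 4.9241)
  f(x*)   = 11.9828

x* = (0.0345, 0.9655, 2), lambda* = (5.3655, 4.9241)


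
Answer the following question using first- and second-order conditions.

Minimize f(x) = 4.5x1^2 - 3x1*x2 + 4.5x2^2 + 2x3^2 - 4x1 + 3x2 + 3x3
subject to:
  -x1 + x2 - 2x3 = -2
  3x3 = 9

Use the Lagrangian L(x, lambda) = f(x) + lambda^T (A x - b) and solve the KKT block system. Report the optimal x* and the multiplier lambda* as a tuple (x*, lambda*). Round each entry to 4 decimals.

Form the Lagrangian:
  L(x, lambda) = (1/2) x^T Q x + c^T x + lambda^T (A x - b)
Stationarity (grad_x L = 0): Q x + c + A^T lambda = 0.
Primal feasibility: A x = b.

This gives the KKT block system:
  [ Q   A^T ] [ x     ]   [-c ]
  [ A    0  ] [ lambda ] = [ b ]

Solving the linear system:
  x*      = (-1.9167, 2.0833, 3)
  lambda* = (-27.5, -23.3333)
  f(x*)   = 88.9583

x* = (-1.9167, 2.0833, 3), lambda* = (-27.5, -23.3333)


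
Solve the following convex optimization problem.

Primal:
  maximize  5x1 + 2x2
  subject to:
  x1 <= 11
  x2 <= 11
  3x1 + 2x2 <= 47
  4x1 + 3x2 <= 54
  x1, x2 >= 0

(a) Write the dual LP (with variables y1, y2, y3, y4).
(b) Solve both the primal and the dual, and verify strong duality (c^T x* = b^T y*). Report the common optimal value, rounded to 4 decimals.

The standard primal-dual pair for 'max c^T x s.t. A x <= b, x >= 0' is:
  Dual:  min b^T y  s.t.  A^T y >= c,  y >= 0.

So the dual LP is:
  minimize  11y1 + 11y2 + 47y3 + 54y4
  subject to:
    y1 + 3y3 + 4y4 >= 5
    y2 + 2y3 + 3y4 >= 2
    y1, y2, y3, y4 >= 0

Solving the primal: x* = (11, 3.3333).
  primal value c^T x* = 61.6667.
Solving the dual: y* = (2.3333, 0, 0, 0.6667).
  dual value b^T y* = 61.6667.
Strong duality: c^T x* = b^T y*. Confirmed.

61.6667


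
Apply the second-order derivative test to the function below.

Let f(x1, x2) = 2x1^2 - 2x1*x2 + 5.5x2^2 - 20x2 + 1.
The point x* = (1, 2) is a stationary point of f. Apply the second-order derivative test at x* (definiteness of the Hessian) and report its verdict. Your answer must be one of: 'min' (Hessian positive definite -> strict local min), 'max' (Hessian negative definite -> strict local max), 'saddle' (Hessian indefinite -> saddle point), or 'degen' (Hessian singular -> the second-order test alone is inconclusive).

Compute the Hessian H = grad^2 f:
  H = [[4, -2], [-2, 11]]
Verify stationarity: grad f(x*) = H x* + g = (0, 0).
Eigenvalues of H: 3.4689, 11.5311.
Both eigenvalues > 0, so H is positive definite -> x* is a strict local min.

min


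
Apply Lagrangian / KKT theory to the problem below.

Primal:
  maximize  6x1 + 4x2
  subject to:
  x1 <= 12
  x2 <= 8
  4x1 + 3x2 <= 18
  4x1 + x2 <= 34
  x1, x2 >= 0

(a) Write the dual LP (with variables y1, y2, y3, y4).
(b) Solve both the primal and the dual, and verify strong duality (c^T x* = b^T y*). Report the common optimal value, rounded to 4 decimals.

The standard primal-dual pair for 'max c^T x s.t. A x <= b, x >= 0' is:
  Dual:  min b^T y  s.t.  A^T y >= c,  y >= 0.

So the dual LP is:
  minimize  12y1 + 8y2 + 18y3 + 34y4
  subject to:
    y1 + 4y3 + 4y4 >= 6
    y2 + 3y3 + y4 >= 4
    y1, y2, y3, y4 >= 0

Solving the primal: x* = (4.5, 0).
  primal value c^T x* = 27.
Solving the dual: y* = (0, 0, 1.5, 0).
  dual value b^T y* = 27.
Strong duality: c^T x* = b^T y*. Confirmed.

27


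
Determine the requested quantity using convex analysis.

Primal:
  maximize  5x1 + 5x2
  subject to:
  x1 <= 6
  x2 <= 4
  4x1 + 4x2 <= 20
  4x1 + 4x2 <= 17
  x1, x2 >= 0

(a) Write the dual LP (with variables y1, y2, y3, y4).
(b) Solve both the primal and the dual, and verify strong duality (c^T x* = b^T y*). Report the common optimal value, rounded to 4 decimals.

The standard primal-dual pair for 'max c^T x s.t. A x <= b, x >= 0' is:
  Dual:  min b^T y  s.t.  A^T y >= c,  y >= 0.

So the dual LP is:
  minimize  6y1 + 4y2 + 20y3 + 17y4
  subject to:
    y1 + 4y3 + 4y4 >= 5
    y2 + 4y3 + 4y4 >= 5
    y1, y2, y3, y4 >= 0

Solving the primal: x* = (4.25, 0).
  primal value c^T x* = 21.25.
Solving the dual: y* = (0, 0, 0, 1.25).
  dual value b^T y* = 21.25.
Strong duality: c^T x* = b^T y*. Confirmed.

21.25


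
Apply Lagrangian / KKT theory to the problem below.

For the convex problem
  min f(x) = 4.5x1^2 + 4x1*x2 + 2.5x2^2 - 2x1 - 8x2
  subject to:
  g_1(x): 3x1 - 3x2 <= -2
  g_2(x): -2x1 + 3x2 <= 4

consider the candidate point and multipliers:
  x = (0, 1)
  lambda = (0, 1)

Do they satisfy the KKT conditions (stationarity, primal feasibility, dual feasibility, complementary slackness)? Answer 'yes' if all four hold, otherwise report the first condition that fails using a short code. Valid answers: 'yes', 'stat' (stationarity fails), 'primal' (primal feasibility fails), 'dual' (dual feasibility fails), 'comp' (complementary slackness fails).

Gradient of f: grad f(x) = Q x + c = (2, -3)
Constraint values g_i(x) = a_i^T x - b_i:
  g_1((0, 1)) = -1
  g_2((0, 1)) = -1
Stationarity residual: grad f(x) + sum_i lambda_i a_i = (0, 0)
  -> stationarity OK
Primal feasibility (all g_i <= 0): OK
Dual feasibility (all lambda_i >= 0): OK
Complementary slackness (lambda_i * g_i(x) = 0 for all i): FAILS

Verdict: the first failing condition is complementary_slackness -> comp.

comp


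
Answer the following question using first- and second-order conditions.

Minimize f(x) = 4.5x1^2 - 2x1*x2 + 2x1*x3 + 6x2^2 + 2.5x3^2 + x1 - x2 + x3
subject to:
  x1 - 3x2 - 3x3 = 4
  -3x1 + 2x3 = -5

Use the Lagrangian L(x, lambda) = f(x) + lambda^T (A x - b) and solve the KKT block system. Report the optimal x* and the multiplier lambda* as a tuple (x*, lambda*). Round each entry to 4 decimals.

Form the Lagrangian:
  L(x, lambda) = (1/2) x^T Q x + c^T x + lambda^T (A x - b)
Stationarity (grad_x L = 0): Q x + c + A^T lambda = 0.
Primal feasibility: A x = b.

This gives the KKT block system:
  [ Q   A^T ] [ x     ]   [-c ]
  [ A    0  ] [ lambda ] = [ b ]

Solving the linear system:
  x*      = (0.8201, 0.2099, -1.2698)
  lambda* = (-0.0406, 1.7937)
  f(x*)   = 4.2354

x* = (0.8201, 0.2099, -1.2698), lambda* = (-0.0406, 1.7937)


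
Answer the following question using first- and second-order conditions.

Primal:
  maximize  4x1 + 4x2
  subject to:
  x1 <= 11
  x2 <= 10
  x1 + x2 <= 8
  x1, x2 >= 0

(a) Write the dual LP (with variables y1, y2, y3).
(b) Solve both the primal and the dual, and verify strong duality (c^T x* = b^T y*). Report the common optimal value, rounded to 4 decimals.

The standard primal-dual pair for 'max c^T x s.t. A x <= b, x >= 0' is:
  Dual:  min b^T y  s.t.  A^T y >= c,  y >= 0.

So the dual LP is:
  minimize  11y1 + 10y2 + 8y3
  subject to:
    y1 + y3 >= 4
    y2 + y3 >= 4
    y1, y2, y3 >= 0

Solving the primal: x* = (8, 0).
  primal value c^T x* = 32.
Solving the dual: y* = (0, 0, 4).
  dual value b^T y* = 32.
Strong duality: c^T x* = b^T y*. Confirmed.

32


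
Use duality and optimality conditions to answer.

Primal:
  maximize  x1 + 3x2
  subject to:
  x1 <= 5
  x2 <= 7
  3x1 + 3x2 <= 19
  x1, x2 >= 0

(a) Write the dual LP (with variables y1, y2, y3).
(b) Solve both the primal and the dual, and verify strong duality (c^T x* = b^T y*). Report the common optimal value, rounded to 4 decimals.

The standard primal-dual pair for 'max c^T x s.t. A x <= b, x >= 0' is:
  Dual:  min b^T y  s.t.  A^T y >= c,  y >= 0.

So the dual LP is:
  minimize  5y1 + 7y2 + 19y3
  subject to:
    y1 + 3y3 >= 1
    y2 + 3y3 >= 3
    y1, y2, y3 >= 0

Solving the primal: x* = (0, 6.3333).
  primal value c^T x* = 19.
Solving the dual: y* = (0, 0, 1).
  dual value b^T y* = 19.
Strong duality: c^T x* = b^T y*. Confirmed.

19


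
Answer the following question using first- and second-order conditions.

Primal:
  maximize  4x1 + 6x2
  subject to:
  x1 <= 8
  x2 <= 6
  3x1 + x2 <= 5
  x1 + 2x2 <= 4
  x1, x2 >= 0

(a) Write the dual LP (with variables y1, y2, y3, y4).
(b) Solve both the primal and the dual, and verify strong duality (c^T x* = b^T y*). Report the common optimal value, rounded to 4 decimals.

The standard primal-dual pair for 'max c^T x s.t. A x <= b, x >= 0' is:
  Dual:  min b^T y  s.t.  A^T y >= c,  y >= 0.

So the dual LP is:
  minimize  8y1 + 6y2 + 5y3 + 4y4
  subject to:
    y1 + 3y3 + y4 >= 4
    y2 + y3 + 2y4 >= 6
    y1, y2, y3, y4 >= 0

Solving the primal: x* = (1.2, 1.4).
  primal value c^T x* = 13.2.
Solving the dual: y* = (0, 0, 0.4, 2.8).
  dual value b^T y* = 13.2.
Strong duality: c^T x* = b^T y*. Confirmed.

13.2


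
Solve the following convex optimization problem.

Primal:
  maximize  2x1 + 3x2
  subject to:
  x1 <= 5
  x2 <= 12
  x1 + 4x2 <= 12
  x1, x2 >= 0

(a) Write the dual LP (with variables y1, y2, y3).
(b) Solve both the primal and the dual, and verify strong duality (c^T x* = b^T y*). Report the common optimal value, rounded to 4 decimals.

The standard primal-dual pair for 'max c^T x s.t. A x <= b, x >= 0' is:
  Dual:  min b^T y  s.t.  A^T y >= c,  y >= 0.

So the dual LP is:
  minimize  5y1 + 12y2 + 12y3
  subject to:
    y1 + y3 >= 2
    y2 + 4y3 >= 3
    y1, y2, y3 >= 0

Solving the primal: x* = (5, 1.75).
  primal value c^T x* = 15.25.
Solving the dual: y* = (1.25, 0, 0.75).
  dual value b^T y* = 15.25.
Strong duality: c^T x* = b^T y*. Confirmed.

15.25


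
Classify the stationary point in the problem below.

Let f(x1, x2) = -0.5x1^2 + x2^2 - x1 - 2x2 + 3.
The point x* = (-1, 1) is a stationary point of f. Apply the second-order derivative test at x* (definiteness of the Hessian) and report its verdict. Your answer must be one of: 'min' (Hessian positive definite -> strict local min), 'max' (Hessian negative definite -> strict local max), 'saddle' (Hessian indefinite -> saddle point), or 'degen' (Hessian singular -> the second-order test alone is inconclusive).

Compute the Hessian H = grad^2 f:
  H = [[-1, 0], [0, 2]]
Verify stationarity: grad f(x*) = H x* + g = (0, 0).
Eigenvalues of H: -1, 2.
Eigenvalues have mixed signs, so H is indefinite -> x* is a saddle point.

saddle


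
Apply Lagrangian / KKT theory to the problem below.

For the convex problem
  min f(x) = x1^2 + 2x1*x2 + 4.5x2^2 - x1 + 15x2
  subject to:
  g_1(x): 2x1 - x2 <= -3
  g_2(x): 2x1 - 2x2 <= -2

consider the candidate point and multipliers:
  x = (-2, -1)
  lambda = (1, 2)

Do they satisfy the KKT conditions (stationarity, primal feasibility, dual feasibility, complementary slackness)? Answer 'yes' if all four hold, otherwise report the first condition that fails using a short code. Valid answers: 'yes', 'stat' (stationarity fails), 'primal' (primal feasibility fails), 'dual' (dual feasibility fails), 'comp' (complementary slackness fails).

Gradient of f: grad f(x) = Q x + c = (-7, 2)
Constraint values g_i(x) = a_i^T x - b_i:
  g_1((-2, -1)) = 0
  g_2((-2, -1)) = 0
Stationarity residual: grad f(x) + sum_i lambda_i a_i = (-1, -3)
  -> stationarity FAILS
Primal feasibility (all g_i <= 0): OK
Dual feasibility (all lambda_i >= 0): OK
Complementary slackness (lambda_i * g_i(x) = 0 for all i): OK

Verdict: the first failing condition is stationarity -> stat.

stat


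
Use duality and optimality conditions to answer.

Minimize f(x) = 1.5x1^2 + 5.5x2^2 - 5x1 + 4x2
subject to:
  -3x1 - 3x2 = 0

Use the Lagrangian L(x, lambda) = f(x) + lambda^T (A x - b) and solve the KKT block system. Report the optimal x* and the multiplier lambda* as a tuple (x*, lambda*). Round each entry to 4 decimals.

Form the Lagrangian:
  L(x, lambda) = (1/2) x^T Q x + c^T x + lambda^T (A x - b)
Stationarity (grad_x L = 0): Q x + c + A^T lambda = 0.
Primal feasibility: A x = b.

This gives the KKT block system:
  [ Q   A^T ] [ x     ]   [-c ]
  [ A    0  ] [ lambda ] = [ b ]

Solving the linear system:
  x*      = (0.6429, -0.6429)
  lambda* = (-1.0238)
  f(x*)   = -2.8929

x* = (0.6429, -0.6429), lambda* = (-1.0238)


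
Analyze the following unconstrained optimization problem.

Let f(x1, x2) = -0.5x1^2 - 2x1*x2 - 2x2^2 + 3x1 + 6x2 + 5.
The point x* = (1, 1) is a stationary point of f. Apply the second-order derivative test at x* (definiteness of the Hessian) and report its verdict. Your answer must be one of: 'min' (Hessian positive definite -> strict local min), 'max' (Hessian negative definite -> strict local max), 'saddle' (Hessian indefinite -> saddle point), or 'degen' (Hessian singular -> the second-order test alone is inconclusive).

Compute the Hessian H = grad^2 f:
  H = [[-1, -2], [-2, -4]]
Verify stationarity: grad f(x*) = H x* + g = (0, 0).
Eigenvalues of H: -5, 0.
H has a zero eigenvalue (singular; negative semidefinite but not definite), so H is neither positive definite, negative definite, nor indefinite. The second-order test alone is inconclusive -> degen.
(Indeed, f is constant along the null direction of H through x*, so x* is not a strict local extremum.)

degen


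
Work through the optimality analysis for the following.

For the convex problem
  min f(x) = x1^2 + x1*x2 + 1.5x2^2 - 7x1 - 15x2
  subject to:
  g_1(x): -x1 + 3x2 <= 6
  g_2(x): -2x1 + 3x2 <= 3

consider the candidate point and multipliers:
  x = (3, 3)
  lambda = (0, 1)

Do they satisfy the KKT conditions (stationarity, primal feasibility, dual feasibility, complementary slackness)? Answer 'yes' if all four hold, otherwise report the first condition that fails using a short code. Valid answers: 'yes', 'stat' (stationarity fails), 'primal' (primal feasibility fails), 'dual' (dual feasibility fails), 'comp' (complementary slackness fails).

Gradient of f: grad f(x) = Q x + c = (2, -3)
Constraint values g_i(x) = a_i^T x - b_i:
  g_1((3, 3)) = 0
  g_2((3, 3)) = 0
Stationarity residual: grad f(x) + sum_i lambda_i a_i = (0, 0)
  -> stationarity OK
Primal feasibility (all g_i <= 0): OK
Dual feasibility (all lambda_i >= 0): OK
Complementary slackness (lambda_i * g_i(x) = 0 for all i): OK

Verdict: yes, KKT holds.

yes


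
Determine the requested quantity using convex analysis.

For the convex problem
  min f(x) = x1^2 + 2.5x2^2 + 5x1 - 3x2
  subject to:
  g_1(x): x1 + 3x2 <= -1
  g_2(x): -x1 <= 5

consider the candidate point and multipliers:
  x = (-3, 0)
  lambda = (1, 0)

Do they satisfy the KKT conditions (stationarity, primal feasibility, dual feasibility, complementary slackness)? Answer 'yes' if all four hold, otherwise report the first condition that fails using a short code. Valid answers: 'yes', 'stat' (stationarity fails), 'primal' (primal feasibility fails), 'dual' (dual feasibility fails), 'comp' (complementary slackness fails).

Gradient of f: grad f(x) = Q x + c = (-1, -3)
Constraint values g_i(x) = a_i^T x - b_i:
  g_1((-3, 0)) = -2
  g_2((-3, 0)) = -2
Stationarity residual: grad f(x) + sum_i lambda_i a_i = (0, 0)
  -> stationarity OK
Primal feasibility (all g_i <= 0): OK
Dual feasibility (all lambda_i >= 0): OK
Complementary slackness (lambda_i * g_i(x) = 0 for all i): FAILS

Verdict: the first failing condition is complementary_slackness -> comp.

comp


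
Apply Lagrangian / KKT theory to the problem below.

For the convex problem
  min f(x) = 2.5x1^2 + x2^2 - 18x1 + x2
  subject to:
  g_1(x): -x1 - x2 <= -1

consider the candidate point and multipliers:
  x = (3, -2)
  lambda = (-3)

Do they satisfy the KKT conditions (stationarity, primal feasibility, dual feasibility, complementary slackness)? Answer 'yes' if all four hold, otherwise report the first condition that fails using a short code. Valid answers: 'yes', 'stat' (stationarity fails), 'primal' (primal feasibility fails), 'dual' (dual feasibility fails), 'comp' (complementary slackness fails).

Gradient of f: grad f(x) = Q x + c = (-3, -3)
Constraint values g_i(x) = a_i^T x - b_i:
  g_1((3, -2)) = 0
Stationarity residual: grad f(x) + sum_i lambda_i a_i = (0, 0)
  -> stationarity OK
Primal feasibility (all g_i <= 0): OK
Dual feasibility (all lambda_i >= 0): FAILS
Complementary slackness (lambda_i * g_i(x) = 0 for all i): OK

Verdict: the first failing condition is dual_feasibility -> dual.

dual


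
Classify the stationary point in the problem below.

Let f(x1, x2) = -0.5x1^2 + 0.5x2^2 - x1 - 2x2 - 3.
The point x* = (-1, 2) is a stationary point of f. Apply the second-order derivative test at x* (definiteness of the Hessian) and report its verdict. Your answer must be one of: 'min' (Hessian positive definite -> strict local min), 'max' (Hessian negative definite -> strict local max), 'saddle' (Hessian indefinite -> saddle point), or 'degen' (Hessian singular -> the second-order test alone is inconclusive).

Compute the Hessian H = grad^2 f:
  H = [[-1, 0], [0, 1]]
Verify stationarity: grad f(x*) = H x* + g = (0, 0).
Eigenvalues of H: -1, 1.
Eigenvalues have mixed signs, so H is indefinite -> x* is a saddle point.

saddle


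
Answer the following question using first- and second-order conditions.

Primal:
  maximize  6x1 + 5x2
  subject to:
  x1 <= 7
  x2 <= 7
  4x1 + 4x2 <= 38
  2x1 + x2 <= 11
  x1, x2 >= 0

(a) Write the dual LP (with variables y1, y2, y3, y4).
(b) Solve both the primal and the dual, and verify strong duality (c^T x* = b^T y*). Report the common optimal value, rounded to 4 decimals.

The standard primal-dual pair for 'max c^T x s.t. A x <= b, x >= 0' is:
  Dual:  min b^T y  s.t.  A^T y >= c,  y >= 0.

So the dual LP is:
  minimize  7y1 + 7y2 + 38y3 + 11y4
  subject to:
    y1 + 4y3 + 2y4 >= 6
    y2 + 4y3 + y4 >= 5
    y1, y2, y3, y4 >= 0

Solving the primal: x* = (2, 7).
  primal value c^T x* = 47.
Solving the dual: y* = (0, 2, 0, 3).
  dual value b^T y* = 47.
Strong duality: c^T x* = b^T y*. Confirmed.

47


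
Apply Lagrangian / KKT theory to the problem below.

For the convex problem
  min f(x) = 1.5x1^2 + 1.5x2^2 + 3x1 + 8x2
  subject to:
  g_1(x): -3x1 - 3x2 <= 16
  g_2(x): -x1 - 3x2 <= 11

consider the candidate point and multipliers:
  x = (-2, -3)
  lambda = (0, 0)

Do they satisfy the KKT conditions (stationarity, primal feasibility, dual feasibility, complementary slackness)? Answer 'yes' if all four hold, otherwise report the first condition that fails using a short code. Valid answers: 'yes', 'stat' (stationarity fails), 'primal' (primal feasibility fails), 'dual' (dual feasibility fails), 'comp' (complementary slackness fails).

Gradient of f: grad f(x) = Q x + c = (-3, -1)
Constraint values g_i(x) = a_i^T x - b_i:
  g_1((-2, -3)) = -1
  g_2((-2, -3)) = 0
Stationarity residual: grad f(x) + sum_i lambda_i a_i = (-3, -1)
  -> stationarity FAILS
Primal feasibility (all g_i <= 0): OK
Dual feasibility (all lambda_i >= 0): OK
Complementary slackness (lambda_i * g_i(x) = 0 for all i): OK

Verdict: the first failing condition is stationarity -> stat.

stat


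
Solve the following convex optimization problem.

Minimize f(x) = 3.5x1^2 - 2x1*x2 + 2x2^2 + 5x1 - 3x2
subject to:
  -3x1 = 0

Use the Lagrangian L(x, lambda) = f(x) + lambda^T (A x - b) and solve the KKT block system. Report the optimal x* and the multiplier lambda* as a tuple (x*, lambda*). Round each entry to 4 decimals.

Form the Lagrangian:
  L(x, lambda) = (1/2) x^T Q x + c^T x + lambda^T (A x - b)
Stationarity (grad_x L = 0): Q x + c + A^T lambda = 0.
Primal feasibility: A x = b.

This gives the KKT block system:
  [ Q   A^T ] [ x     ]   [-c ]
  [ A    0  ] [ lambda ] = [ b ]

Solving the linear system:
  x*      = (0, 0.75)
  lambda* = (1.1667)
  f(x*)   = -1.125

x* = (0, 0.75), lambda* = (1.1667)


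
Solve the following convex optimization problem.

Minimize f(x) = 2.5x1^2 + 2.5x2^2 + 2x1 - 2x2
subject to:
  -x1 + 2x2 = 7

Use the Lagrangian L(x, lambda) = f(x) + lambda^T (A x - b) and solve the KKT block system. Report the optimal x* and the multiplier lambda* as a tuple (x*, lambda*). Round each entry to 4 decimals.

Form the Lagrangian:
  L(x, lambda) = (1/2) x^T Q x + c^T x + lambda^T (A x - b)
Stationarity (grad_x L = 0): Q x + c + A^T lambda = 0.
Primal feasibility: A x = b.

This gives the KKT block system:
  [ Q   A^T ] [ x     ]   [-c ]
  [ A    0  ] [ lambda ] = [ b ]

Solving the linear system:
  x*      = (-1.56, 2.72)
  lambda* = (-5.8)
  f(x*)   = 16.02

x* = (-1.56, 2.72), lambda* = (-5.8)


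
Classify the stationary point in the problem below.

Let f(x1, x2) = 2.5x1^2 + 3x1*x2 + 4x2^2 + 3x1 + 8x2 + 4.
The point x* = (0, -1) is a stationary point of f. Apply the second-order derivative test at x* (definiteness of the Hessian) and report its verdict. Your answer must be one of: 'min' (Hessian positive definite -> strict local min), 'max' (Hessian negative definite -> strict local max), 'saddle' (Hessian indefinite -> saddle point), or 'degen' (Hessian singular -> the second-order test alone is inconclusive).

Compute the Hessian H = grad^2 f:
  H = [[5, 3], [3, 8]]
Verify stationarity: grad f(x*) = H x* + g = (0, 0).
Eigenvalues of H: 3.1459, 9.8541.
Both eigenvalues > 0, so H is positive definite -> x* is a strict local min.

min


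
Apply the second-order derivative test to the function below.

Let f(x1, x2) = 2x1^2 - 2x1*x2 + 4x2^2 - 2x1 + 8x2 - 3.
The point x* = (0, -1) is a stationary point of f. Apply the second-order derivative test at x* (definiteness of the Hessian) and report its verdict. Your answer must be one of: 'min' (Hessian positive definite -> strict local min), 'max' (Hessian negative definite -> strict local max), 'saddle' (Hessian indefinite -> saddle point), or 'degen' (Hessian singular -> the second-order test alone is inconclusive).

Compute the Hessian H = grad^2 f:
  H = [[4, -2], [-2, 8]]
Verify stationarity: grad f(x*) = H x* + g = (0, 0).
Eigenvalues of H: 3.1716, 8.8284.
Both eigenvalues > 0, so H is positive definite -> x* is a strict local min.

min


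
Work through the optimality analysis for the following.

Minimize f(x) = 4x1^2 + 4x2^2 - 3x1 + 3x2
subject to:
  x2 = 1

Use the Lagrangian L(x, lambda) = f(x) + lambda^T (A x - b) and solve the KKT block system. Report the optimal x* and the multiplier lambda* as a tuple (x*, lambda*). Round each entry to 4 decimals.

Form the Lagrangian:
  L(x, lambda) = (1/2) x^T Q x + c^T x + lambda^T (A x - b)
Stationarity (grad_x L = 0): Q x + c + A^T lambda = 0.
Primal feasibility: A x = b.

This gives the KKT block system:
  [ Q   A^T ] [ x     ]   [-c ]
  [ A    0  ] [ lambda ] = [ b ]

Solving the linear system:
  x*      = (0.375, 1)
  lambda* = (-11)
  f(x*)   = 6.4375

x* = (0.375, 1), lambda* = (-11)


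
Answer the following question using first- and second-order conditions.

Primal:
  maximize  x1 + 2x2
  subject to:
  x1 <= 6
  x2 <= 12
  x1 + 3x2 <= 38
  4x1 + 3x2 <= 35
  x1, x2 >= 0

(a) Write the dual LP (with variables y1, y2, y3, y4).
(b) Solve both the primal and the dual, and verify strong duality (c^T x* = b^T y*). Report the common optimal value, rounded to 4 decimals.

The standard primal-dual pair for 'max c^T x s.t. A x <= b, x >= 0' is:
  Dual:  min b^T y  s.t.  A^T y >= c,  y >= 0.

So the dual LP is:
  minimize  6y1 + 12y2 + 38y3 + 35y4
  subject to:
    y1 + y3 + 4y4 >= 1
    y2 + 3y3 + 3y4 >= 2
    y1, y2, y3, y4 >= 0

Solving the primal: x* = (0, 11.6667).
  primal value c^T x* = 23.3333.
Solving the dual: y* = (0, 0, 0, 0.6667).
  dual value b^T y* = 23.3333.
Strong duality: c^T x* = b^T y*. Confirmed.

23.3333


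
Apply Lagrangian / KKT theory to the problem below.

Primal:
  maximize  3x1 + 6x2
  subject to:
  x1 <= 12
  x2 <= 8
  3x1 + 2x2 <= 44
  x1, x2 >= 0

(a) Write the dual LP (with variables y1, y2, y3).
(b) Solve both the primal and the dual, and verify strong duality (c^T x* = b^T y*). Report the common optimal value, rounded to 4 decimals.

The standard primal-dual pair for 'max c^T x s.t. A x <= b, x >= 0' is:
  Dual:  min b^T y  s.t.  A^T y >= c,  y >= 0.

So the dual LP is:
  minimize  12y1 + 8y2 + 44y3
  subject to:
    y1 + 3y3 >= 3
    y2 + 2y3 >= 6
    y1, y2, y3 >= 0

Solving the primal: x* = (9.3333, 8).
  primal value c^T x* = 76.
Solving the dual: y* = (0, 4, 1).
  dual value b^T y* = 76.
Strong duality: c^T x* = b^T y*. Confirmed.

76


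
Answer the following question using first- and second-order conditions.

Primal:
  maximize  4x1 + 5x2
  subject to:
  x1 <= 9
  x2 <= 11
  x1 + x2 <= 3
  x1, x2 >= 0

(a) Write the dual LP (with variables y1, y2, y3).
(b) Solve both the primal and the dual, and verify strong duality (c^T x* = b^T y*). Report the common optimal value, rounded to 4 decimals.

The standard primal-dual pair for 'max c^T x s.t. A x <= b, x >= 0' is:
  Dual:  min b^T y  s.t.  A^T y >= c,  y >= 0.

So the dual LP is:
  minimize  9y1 + 11y2 + 3y3
  subject to:
    y1 + y3 >= 4
    y2 + y3 >= 5
    y1, y2, y3 >= 0

Solving the primal: x* = (0, 3).
  primal value c^T x* = 15.
Solving the dual: y* = (0, 0, 5).
  dual value b^T y* = 15.
Strong duality: c^T x* = b^T y*. Confirmed.

15


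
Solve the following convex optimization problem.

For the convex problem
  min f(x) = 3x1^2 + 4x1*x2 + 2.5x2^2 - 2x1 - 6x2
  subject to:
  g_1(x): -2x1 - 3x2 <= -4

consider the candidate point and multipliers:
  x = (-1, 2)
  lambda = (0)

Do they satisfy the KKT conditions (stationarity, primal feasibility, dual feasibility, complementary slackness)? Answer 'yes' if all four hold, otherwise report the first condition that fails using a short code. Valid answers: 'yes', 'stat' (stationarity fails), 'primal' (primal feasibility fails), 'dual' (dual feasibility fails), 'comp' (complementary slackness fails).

Gradient of f: grad f(x) = Q x + c = (0, 0)
Constraint values g_i(x) = a_i^T x - b_i:
  g_1((-1, 2)) = 0
Stationarity residual: grad f(x) + sum_i lambda_i a_i = (0, 0)
  -> stationarity OK
Primal feasibility (all g_i <= 0): OK
Dual feasibility (all lambda_i >= 0): OK
Complementary slackness (lambda_i * g_i(x) = 0 for all i): OK

Verdict: yes, KKT holds.

yes
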